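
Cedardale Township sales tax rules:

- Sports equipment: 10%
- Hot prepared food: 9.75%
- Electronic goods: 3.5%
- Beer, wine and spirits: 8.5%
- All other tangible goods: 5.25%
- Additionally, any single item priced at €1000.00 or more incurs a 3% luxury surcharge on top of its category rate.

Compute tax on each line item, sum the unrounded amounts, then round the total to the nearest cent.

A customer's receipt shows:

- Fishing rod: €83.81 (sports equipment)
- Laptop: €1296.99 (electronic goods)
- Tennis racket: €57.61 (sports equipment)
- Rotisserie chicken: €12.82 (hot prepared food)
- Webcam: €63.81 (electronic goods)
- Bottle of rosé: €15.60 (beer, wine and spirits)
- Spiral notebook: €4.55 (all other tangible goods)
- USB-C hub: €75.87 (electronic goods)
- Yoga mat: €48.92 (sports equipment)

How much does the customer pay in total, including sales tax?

€1771.02

Fishing rod €83.81: sports equipment → 10% → €8.381
Laptop €1296.99: electronic goods → 3.5% + 3% surcharge = 6.5% → €84.30435
Tennis racket €57.61: sports equipment → 10% → €5.761
Rotisserie chicken €12.82: hot prepared food → 9.75% → €1.24995
Webcam €63.81: electronic goods → 3.5% → €2.23335
Bottle of rosé €15.60: beer, wine and spirits → 8.5% → €1.326
Spiral notebook €4.55: all other tangible goods → 5.25% → €0.238875
USB-C hub €75.87: electronic goods → 3.5% → €2.65545
Yoga mat €48.92: sports equipment → 10% → €4.892
Subtotal = €1659.98; unrounded tax = €111.041975 → €111.04; total due = €1771.02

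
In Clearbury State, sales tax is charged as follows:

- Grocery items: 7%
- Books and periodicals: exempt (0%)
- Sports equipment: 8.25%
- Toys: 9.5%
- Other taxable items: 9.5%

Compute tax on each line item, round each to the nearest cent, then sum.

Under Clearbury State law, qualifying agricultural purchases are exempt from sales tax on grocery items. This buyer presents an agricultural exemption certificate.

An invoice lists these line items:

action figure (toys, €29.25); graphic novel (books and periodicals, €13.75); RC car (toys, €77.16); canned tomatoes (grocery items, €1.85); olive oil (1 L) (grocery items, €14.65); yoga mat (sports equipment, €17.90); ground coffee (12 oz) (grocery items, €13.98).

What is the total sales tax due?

Action figure €29.25: toys → 9.5% → €2.78
Graphic novel €13.75: books and periodicals → 0% → €0.00
RC car €77.16: toys → 9.5% → €7.33
Canned tomatoes €1.85: grocery items, buyer-exempt → 0% → €0.00
Olive oil (1 L) €14.65: grocery items, buyer-exempt → 0% → €0.00
Yoga mat €17.90: sports equipment → 8.25% → €1.48
Ground coffee (12 oz) €13.98: grocery items, buyer-exempt → 0% → €0.00
Total tax = €2.78 + €7.33 + €1.48 = €11.59

€11.59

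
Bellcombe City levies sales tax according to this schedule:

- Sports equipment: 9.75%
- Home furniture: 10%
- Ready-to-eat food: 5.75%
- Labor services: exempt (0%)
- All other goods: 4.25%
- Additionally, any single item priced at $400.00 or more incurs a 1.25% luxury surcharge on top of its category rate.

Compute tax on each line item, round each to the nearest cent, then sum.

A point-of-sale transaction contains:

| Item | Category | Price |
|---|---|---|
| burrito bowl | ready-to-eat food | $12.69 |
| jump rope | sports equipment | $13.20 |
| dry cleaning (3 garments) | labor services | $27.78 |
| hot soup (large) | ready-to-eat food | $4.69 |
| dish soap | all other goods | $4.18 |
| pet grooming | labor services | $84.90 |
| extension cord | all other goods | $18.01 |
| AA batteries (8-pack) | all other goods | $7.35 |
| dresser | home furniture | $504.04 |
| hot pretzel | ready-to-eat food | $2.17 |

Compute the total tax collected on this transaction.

$60.37

Burrito bowl $12.69: ready-to-eat food → 5.75% → $0.73
Jump rope $13.20: sports equipment → 9.75% → $1.29
Dry cleaning (3 garments) $27.78: labor services → 0% → $0.00
Hot soup (large) $4.69: ready-to-eat food → 5.75% → $0.27
Dish soap $4.18: all other goods → 4.25% → $0.18
Pet grooming $84.90: labor services → 0% → $0.00
Extension cord $18.01: all other goods → 4.25% → $0.77
AA batteries (8-pack) $7.35: all other goods → 4.25% → $0.31
Dresser $504.04: home furniture → 10% + 1.25% surcharge = 11.25% → $56.70
Hot pretzel $2.17: ready-to-eat food → 5.75% → $0.12
Total tax = $0.73 + $1.29 + $0.27 + $0.18 + $0.77 + $0.31 + $56.70 + $0.12 = $60.37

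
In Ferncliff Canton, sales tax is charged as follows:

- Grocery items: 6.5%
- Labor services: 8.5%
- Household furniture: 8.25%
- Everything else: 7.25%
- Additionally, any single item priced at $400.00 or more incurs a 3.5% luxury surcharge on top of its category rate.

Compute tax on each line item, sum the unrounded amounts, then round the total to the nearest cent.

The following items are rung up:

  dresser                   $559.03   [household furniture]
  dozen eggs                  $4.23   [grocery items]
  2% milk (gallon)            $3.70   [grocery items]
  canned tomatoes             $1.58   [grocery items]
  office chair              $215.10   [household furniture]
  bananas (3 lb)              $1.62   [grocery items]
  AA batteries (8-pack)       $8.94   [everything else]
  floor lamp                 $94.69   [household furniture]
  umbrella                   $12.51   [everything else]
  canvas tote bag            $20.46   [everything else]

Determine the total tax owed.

$95.01

Dresser $559.03: household furniture → 8.25% + 3.5% surcharge = 11.75% → $65.686025
Dozen eggs $4.23: grocery items → 6.5% → $0.27495
2% milk (gallon) $3.70: grocery items → 6.5% → $0.2405
Canned tomatoes $1.58: grocery items → 6.5% → $0.1027
Office chair $215.10: household furniture → 8.25% → $17.74575
Bananas (3 lb) $1.62: grocery items → 6.5% → $0.1053
AA batteries (8-pack) $8.94: everything else → 7.25% → $0.64815
Floor lamp $94.69: household furniture → 8.25% → $7.811925
Umbrella $12.51: everything else → 7.25% → $0.906975
Canvas tote bag $20.46: everything else → 7.25% → $1.48335
Unrounded tax sum = $95.005625 → $95.01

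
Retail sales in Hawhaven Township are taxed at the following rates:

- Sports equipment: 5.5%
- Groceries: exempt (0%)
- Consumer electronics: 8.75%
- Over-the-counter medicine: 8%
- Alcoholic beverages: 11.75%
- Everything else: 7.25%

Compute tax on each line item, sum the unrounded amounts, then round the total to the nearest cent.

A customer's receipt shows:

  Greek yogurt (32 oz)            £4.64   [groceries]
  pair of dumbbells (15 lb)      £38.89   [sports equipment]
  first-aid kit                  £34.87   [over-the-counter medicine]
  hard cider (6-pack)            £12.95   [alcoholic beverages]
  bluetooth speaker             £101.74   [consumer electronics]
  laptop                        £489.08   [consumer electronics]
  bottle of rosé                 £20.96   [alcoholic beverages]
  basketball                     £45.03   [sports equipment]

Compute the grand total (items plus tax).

£811.25

Greek yogurt (32 oz) £4.64: groceries → 0% → £0.00
Pair of dumbbells (15 lb) £38.89: sports equipment → 5.5% → £2.13895
First-aid kit £34.87: over-the-counter medicine → 8% → £2.7896
Hard cider (6-pack) £12.95: alcoholic beverages → 11.75% → £1.521625
Bluetooth speaker £101.74: consumer electronics → 8.75% → £8.90225
Laptop £489.08: consumer electronics → 8.75% → £42.7945
Bottle of rosé £20.96: alcoholic beverages → 11.75% → £2.4628
Basketball £45.03: sports equipment → 5.5% → £2.47665
Subtotal = £748.16; unrounded tax = £63.086375 → £63.09; total due = £811.25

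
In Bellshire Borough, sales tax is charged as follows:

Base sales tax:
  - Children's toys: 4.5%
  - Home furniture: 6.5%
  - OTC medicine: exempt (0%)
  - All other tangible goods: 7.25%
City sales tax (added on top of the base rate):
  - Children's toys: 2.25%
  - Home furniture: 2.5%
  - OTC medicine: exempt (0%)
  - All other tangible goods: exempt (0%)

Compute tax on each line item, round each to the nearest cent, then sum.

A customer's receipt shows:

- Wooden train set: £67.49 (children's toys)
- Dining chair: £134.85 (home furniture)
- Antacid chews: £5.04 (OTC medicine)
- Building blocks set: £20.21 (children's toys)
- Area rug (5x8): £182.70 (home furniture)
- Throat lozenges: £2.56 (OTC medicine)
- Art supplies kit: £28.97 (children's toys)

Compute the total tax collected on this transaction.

Wooden train set £67.49: children's toys → 4.5% + 2.25% city = 6.75% → £4.56
Dining chair £134.85: home furniture → 6.5% + 2.5% city = 9% → £12.14
Antacid chews £5.04: OTC medicine → 0% + 0% city = 0% → £0.00
Building blocks set £20.21: children's toys → 4.5% + 2.25% city = 6.75% → £1.36
Area rug (5x8) £182.70: home furniture → 6.5% + 2.5% city = 9% → £16.44
Throat lozenges £2.56: OTC medicine → 0% + 0% city = 0% → £0.00
Art supplies kit £28.97: children's toys → 4.5% + 2.25% city = 6.75% → £1.96
Total tax = £4.56 + £12.14 + £1.36 + £16.44 + £1.96 = £36.46

£36.46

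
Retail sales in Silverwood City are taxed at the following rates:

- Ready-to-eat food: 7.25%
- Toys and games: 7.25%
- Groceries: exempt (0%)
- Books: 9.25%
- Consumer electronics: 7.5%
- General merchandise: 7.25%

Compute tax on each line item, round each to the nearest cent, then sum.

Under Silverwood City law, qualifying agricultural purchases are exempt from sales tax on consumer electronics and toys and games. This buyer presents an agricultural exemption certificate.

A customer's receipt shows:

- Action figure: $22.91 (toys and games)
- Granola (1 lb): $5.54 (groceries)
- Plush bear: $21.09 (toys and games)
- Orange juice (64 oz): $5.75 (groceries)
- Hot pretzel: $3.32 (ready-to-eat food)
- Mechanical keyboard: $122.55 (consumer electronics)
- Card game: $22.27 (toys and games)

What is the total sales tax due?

Action figure $22.91: toys and games, buyer-exempt → 0% → $0.00
Granola (1 lb) $5.54: groceries → 0% → $0.00
Plush bear $21.09: toys and games, buyer-exempt → 0% → $0.00
Orange juice (64 oz) $5.75: groceries → 0% → $0.00
Hot pretzel $3.32: ready-to-eat food → 7.25% → $0.24
Mechanical keyboard $122.55: consumer electronics, buyer-exempt → 0% → $0.00
Card game $22.27: toys and games, buyer-exempt → 0% → $0.00
Total tax = $0.24

$0.24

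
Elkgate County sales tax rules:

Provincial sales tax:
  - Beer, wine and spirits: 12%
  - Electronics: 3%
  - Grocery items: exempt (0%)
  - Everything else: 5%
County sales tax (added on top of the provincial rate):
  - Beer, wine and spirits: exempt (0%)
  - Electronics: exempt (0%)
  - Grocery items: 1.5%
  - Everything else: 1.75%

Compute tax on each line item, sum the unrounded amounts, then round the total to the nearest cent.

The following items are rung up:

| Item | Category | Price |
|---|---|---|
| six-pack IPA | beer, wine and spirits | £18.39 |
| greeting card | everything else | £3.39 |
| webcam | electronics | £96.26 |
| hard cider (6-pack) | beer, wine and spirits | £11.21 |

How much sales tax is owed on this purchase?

Six-pack IPA £18.39: beer, wine and spirits → 12% + 0% county = 12% → £2.2068
Greeting card £3.39: everything else → 5% + 1.75% county = 6.75% → £0.228825
Webcam £96.26: electronics → 3% + 0% county = 3% → £2.8878
Hard cider (6-pack) £11.21: beer, wine and spirits → 12% + 0% county = 12% → £1.3452
Unrounded tax sum = £6.668625 → £6.67

£6.67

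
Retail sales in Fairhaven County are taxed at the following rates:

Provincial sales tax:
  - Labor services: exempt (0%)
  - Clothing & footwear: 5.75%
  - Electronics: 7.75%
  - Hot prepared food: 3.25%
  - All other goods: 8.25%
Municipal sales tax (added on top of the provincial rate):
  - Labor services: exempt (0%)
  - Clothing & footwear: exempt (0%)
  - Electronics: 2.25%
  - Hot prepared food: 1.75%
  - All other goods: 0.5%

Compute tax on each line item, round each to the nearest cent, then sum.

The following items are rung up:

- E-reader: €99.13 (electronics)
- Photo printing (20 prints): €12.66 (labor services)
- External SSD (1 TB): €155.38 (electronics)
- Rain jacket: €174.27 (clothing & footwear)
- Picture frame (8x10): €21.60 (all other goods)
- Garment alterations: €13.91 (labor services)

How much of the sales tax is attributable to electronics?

€25.45

E-reader €99.13: electronics → 7.75% + 2.25% municipal = 10% → €9.91
External SSD (1 TB) €155.38: electronics → 7.75% + 2.25% municipal = 10% → €15.54
Tax on electronics = €9.91 + €15.54 = €25.45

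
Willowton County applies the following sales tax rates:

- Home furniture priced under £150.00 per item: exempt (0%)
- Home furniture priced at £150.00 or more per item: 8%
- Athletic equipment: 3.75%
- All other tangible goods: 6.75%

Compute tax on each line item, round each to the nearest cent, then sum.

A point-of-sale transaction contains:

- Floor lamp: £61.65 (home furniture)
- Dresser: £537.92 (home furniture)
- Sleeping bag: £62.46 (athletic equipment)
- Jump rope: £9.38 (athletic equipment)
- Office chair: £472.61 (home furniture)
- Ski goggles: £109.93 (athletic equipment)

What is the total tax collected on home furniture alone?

£80.84

Floor lamp £61.65: home furniture, under £150.00 → 0% → £0.00
Dresser £537.92: home furniture, £150.00 or more → 8% → £43.03
Office chair £472.61: home furniture, £150.00 or more → 8% → £37.81
Tax on home furniture = £0.00 + £43.03 + £37.81 = £80.84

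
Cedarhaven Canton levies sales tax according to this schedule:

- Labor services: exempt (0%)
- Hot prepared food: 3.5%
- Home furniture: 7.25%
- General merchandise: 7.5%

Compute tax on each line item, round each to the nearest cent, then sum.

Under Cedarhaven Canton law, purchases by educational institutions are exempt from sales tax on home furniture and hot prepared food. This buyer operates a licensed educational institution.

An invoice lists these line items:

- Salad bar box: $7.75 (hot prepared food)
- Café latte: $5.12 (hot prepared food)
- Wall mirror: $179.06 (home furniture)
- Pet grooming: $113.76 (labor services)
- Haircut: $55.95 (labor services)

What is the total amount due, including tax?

$361.64

Salad bar box $7.75: hot prepared food, buyer-exempt → 0% → $0.00
Café latte $5.12: hot prepared food, buyer-exempt → 0% → $0.00
Wall mirror $179.06: home furniture, buyer-exempt → 0% → $0.00
Pet grooming $113.76: labor services → 0% → $0.00
Haircut $55.95: labor services → 0% → $0.00
Subtotal = $361.64; tax = $0.00; total due = $361.64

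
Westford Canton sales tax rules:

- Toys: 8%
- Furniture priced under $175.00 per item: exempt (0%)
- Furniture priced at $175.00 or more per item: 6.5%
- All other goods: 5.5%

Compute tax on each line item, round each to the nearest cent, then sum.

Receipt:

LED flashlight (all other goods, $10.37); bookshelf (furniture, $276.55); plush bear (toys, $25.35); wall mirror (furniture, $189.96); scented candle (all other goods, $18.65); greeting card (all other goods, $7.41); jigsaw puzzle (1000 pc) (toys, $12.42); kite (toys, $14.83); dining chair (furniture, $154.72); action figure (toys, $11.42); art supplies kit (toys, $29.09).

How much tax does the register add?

LED flashlight $10.37: all other goods → 5.5% → $0.57
Bookshelf $276.55: furniture, $175.00 or more → 6.5% → $17.98
Plush bear $25.35: toys → 8% → $2.03
Wall mirror $189.96: furniture, $175.00 or more → 6.5% → $12.35
Scented candle $18.65: all other goods → 5.5% → $1.03
Greeting card $7.41: all other goods → 5.5% → $0.41
Jigsaw puzzle (1000 pc) $12.42: toys → 8% → $0.99
Kite $14.83: toys → 8% → $1.19
Dining chair $154.72: furniture, under $175.00 → 0% → $0.00
Action figure $11.42: toys → 8% → $0.91
Art supplies kit $29.09: toys → 8% → $2.33
Total tax = $0.57 + $17.98 + $2.03 + $12.35 + $1.03 + $0.41 + $0.99 + $1.19 + $0.91 + $2.33 = $39.79

$39.79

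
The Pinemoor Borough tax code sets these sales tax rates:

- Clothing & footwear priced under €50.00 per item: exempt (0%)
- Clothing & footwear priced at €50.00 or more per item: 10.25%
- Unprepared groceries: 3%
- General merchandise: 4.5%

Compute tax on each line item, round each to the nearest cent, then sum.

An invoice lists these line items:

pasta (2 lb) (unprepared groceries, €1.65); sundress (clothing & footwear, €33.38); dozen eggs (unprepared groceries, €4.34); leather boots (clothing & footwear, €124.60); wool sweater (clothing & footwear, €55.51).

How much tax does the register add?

€18.64

Pasta (2 lb) €1.65: unprepared groceries → 3% → €0.05
Sundress €33.38: clothing & footwear, under €50.00 → 0% → €0.00
Dozen eggs €4.34: unprepared groceries → 3% → €0.13
Leather boots €124.60: clothing & footwear, €50.00 or more → 10.25% → €12.77
Wool sweater €55.51: clothing & footwear, €50.00 or more → 10.25% → €5.69
Total tax = €0.05 + €0.13 + €12.77 + €5.69 = €18.64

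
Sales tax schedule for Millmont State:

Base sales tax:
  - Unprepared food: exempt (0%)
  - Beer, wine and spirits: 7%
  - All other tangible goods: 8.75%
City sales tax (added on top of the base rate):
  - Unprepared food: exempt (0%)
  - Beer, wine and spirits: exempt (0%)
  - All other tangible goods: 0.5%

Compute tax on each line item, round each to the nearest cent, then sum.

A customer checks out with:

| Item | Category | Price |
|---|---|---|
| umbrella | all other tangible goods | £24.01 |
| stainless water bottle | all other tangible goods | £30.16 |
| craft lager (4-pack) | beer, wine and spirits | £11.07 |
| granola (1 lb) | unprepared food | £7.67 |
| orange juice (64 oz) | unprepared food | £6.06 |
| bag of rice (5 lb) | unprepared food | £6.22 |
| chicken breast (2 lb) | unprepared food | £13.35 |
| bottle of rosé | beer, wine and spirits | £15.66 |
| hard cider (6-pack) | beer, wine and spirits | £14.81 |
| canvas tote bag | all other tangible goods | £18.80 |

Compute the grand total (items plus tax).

Umbrella £24.01: all other tangible goods → 8.75% + 0.5% city = 9.25% → £2.22
Stainless water bottle £30.16: all other tangible goods → 8.75% + 0.5% city = 9.25% → £2.79
Craft lager (4-pack) £11.07: beer, wine and spirits → 7% + 0% city = 7% → £0.77
Granola (1 lb) £7.67: unprepared food → 0% + 0% city = 0% → £0.00
Orange juice (64 oz) £6.06: unprepared food → 0% + 0% city = 0% → £0.00
Bag of rice (5 lb) £6.22: unprepared food → 0% + 0% city = 0% → £0.00
Chicken breast (2 lb) £13.35: unprepared food → 0% + 0% city = 0% → £0.00
Bottle of rosé £15.66: beer, wine and spirits → 7% + 0% city = 7% → £1.10
Hard cider (6-pack) £14.81: beer, wine and spirits → 7% + 0% city = 7% → £1.04
Canvas tote bag £18.80: all other tangible goods → 8.75% + 0.5% city = 9.25% → £1.74
Subtotal = £147.81; tax = £9.66; total due = £157.47

£157.47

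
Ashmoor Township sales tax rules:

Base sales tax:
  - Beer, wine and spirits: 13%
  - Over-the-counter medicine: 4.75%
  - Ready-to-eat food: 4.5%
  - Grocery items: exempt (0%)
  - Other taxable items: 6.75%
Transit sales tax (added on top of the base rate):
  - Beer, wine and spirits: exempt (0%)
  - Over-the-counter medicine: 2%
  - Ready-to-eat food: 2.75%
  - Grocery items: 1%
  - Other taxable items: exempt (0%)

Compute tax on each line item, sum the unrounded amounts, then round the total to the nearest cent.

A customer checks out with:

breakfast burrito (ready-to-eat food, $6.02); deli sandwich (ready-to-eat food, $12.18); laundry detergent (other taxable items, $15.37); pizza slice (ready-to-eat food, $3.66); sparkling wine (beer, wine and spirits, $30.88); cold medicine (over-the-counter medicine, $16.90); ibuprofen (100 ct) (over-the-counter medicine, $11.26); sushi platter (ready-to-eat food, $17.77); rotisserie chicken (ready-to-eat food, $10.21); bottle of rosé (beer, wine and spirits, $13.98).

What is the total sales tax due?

Breakfast burrito $6.02: ready-to-eat food → 4.5% + 2.75% transit = 7.25% → $0.43645
Deli sandwich $12.18: ready-to-eat food → 4.5% + 2.75% transit = 7.25% → $0.88305
Laundry detergent $15.37: other taxable items → 6.75% + 0% transit = 6.75% → $1.037475
Pizza slice $3.66: ready-to-eat food → 4.5% + 2.75% transit = 7.25% → $0.26535
Sparkling wine $30.88: beer, wine and spirits → 13% + 0% transit = 13% → $4.0144
Cold medicine $16.90: over-the-counter medicine → 4.75% + 2% transit = 6.75% → $1.14075
Ibuprofen (100 ct) $11.26: over-the-counter medicine → 4.75% + 2% transit = 6.75% → $0.76005
Sushi platter $17.77: ready-to-eat food → 4.5% + 2.75% transit = 7.25% → $1.288325
Rotisserie chicken $10.21: ready-to-eat food → 4.5% + 2.75% transit = 7.25% → $0.740225
Bottle of rosé $13.98: beer, wine and spirits → 13% + 0% transit = 13% → $1.8174
Unrounded tax sum = $12.383475 → $12.38

$12.38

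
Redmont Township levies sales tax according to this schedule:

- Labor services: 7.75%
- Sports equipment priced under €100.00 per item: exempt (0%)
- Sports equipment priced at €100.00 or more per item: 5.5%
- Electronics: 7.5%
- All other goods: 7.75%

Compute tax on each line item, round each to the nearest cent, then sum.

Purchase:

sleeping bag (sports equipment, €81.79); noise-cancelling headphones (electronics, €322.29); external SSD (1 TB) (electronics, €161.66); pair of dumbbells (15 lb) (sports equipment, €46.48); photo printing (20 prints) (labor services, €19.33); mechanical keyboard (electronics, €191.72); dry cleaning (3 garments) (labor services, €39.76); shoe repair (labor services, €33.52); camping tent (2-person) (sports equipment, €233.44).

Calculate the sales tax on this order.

Sleeping bag €81.79: sports equipment, under €100.00 → 0% → €0.00
Noise-cancelling headphones €322.29: electronics → 7.5% → €24.17
External SSD (1 TB) €161.66: electronics → 7.5% → €12.12
Pair of dumbbells (15 lb) €46.48: sports equipment, under €100.00 → 0% → €0.00
Photo printing (20 prints) €19.33: labor services → 7.75% → €1.50
Mechanical keyboard €191.72: electronics → 7.5% → €14.38
Dry cleaning (3 garments) €39.76: labor services → 7.75% → €3.08
Shoe repair €33.52: labor services → 7.75% → €2.60
Camping tent (2-person) €233.44: sports equipment, €100.00 or more → 5.5% → €12.84
Total tax = €24.17 + €12.12 + €1.50 + €14.38 + €3.08 + €2.60 + €12.84 = €70.69

€70.69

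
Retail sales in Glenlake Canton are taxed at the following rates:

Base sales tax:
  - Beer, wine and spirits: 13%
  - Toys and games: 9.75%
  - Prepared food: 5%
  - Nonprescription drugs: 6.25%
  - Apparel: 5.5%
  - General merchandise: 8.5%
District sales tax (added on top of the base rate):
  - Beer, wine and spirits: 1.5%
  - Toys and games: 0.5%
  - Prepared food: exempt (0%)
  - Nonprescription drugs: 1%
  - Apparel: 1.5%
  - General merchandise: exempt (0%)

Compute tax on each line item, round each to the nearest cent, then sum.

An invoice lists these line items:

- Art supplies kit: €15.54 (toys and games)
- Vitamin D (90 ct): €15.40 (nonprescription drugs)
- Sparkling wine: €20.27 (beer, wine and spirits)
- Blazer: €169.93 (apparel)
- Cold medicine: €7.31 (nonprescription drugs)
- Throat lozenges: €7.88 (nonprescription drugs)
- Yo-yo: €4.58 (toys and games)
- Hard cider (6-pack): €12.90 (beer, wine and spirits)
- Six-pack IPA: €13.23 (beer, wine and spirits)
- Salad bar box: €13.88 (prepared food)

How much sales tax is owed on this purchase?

Art supplies kit €15.54: toys and games → 9.75% + 0.5% district = 10.25% → €1.59
Vitamin D (90 ct) €15.40: nonprescription drugs → 6.25% + 1% district = 7.25% → €1.12
Sparkling wine €20.27: beer, wine and spirits → 13% + 1.5% district = 14.5% → €2.94
Blazer €169.93: apparel → 5.5% + 1.5% district = 7% → €11.90
Cold medicine €7.31: nonprescription drugs → 6.25% + 1% district = 7.25% → €0.53
Throat lozenges €7.88: nonprescription drugs → 6.25% + 1% district = 7.25% → €0.57
Yo-yo €4.58: toys and games → 9.75% + 0.5% district = 10.25% → €0.47
Hard cider (6-pack) €12.90: beer, wine and spirits → 13% + 1.5% district = 14.5% → €1.87
Six-pack IPA €13.23: beer, wine and spirits → 13% + 1.5% district = 14.5% → €1.92
Salad bar box €13.88: prepared food → 5% + 0% district = 5% → €0.69
Total tax = €1.59 + €1.12 + €2.94 + €11.90 + €0.53 + €0.57 + €0.47 + €1.87 + €1.92 + €0.69 = €23.60

€23.60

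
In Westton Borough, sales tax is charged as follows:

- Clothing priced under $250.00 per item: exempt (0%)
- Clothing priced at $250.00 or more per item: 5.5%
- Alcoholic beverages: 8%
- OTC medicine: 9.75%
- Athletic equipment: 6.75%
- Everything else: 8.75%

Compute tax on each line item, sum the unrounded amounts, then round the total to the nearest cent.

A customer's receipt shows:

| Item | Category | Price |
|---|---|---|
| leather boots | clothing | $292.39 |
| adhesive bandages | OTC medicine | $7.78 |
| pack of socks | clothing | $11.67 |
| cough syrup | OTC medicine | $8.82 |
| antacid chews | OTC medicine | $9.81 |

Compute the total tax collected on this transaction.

$18.66

Leather boots $292.39: clothing, $250.00 or more → 5.5% → $16.08145
Adhesive bandages $7.78: OTC medicine → 9.75% → $0.75855
Pack of socks $11.67: clothing, under $250.00 → 0% → $0.00
Cough syrup $8.82: OTC medicine → 9.75% → $0.85995
Antacid chews $9.81: OTC medicine → 9.75% → $0.956475
Unrounded tax sum = $18.656425 → $18.66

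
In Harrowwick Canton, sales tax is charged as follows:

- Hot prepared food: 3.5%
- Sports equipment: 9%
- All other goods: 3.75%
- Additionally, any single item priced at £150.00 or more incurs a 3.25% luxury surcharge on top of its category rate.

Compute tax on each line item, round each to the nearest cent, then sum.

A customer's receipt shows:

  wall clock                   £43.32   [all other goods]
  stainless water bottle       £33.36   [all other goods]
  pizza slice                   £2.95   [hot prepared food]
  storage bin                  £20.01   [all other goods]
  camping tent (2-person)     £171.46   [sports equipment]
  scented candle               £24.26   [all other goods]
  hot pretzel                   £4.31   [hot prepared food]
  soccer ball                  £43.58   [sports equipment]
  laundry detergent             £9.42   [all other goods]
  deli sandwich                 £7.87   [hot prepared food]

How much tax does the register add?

Wall clock £43.32: all other goods → 3.75% → £1.62
Stainless water bottle £33.36: all other goods → 3.75% → £1.25
Pizza slice £2.95: hot prepared food → 3.5% → £0.10
Storage bin £20.01: all other goods → 3.75% → £0.75
Camping tent (2-person) £171.46: sports equipment → 9% + 3.25% surcharge = 12.25% → £21.00
Scented candle £24.26: all other goods → 3.75% → £0.91
Hot pretzel £4.31: hot prepared food → 3.5% → £0.15
Soccer ball £43.58: sports equipment → 9% → £3.92
Laundry detergent £9.42: all other goods → 3.75% → £0.35
Deli sandwich £7.87: hot prepared food → 3.5% → £0.28
Total tax = £1.62 + £1.25 + £0.10 + £0.75 + £21.00 + £0.91 + £0.15 + £3.92 + £0.35 + £0.28 = £30.33

£30.33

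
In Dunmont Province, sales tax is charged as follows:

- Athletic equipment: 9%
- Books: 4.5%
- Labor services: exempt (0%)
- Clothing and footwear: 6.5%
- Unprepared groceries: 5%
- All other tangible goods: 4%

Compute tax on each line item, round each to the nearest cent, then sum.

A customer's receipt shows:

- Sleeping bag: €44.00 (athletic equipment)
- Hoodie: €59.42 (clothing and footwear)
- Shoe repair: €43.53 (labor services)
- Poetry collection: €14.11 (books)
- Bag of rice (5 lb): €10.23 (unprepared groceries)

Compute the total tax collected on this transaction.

€8.96

Sleeping bag €44.00: athletic equipment → 9% → €3.96
Hoodie €59.42: clothing and footwear → 6.5% → €3.86
Shoe repair €43.53: labor services → 0% → €0.00
Poetry collection €14.11: books → 4.5% → €0.63
Bag of rice (5 lb) €10.23: unprepared groceries → 5% → €0.51
Total tax = €3.96 + €3.86 + €0.63 + €0.51 = €8.96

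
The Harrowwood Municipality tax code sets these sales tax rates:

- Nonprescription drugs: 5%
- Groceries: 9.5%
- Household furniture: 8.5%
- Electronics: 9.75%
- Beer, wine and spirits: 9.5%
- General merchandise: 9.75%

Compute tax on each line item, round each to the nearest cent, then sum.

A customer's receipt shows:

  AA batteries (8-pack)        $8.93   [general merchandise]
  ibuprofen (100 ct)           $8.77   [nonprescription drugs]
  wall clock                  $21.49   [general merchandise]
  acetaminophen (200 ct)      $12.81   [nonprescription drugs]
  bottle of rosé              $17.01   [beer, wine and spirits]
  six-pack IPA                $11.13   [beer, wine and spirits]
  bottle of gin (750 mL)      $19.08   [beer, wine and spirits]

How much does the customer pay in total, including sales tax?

$107.76

AA batteries (8-pack) $8.93: general merchandise → 9.75% → $0.87
Ibuprofen (100 ct) $8.77: nonprescription drugs → 5% → $0.44
Wall clock $21.49: general merchandise → 9.75% → $2.10
Acetaminophen (200 ct) $12.81: nonprescription drugs → 5% → $0.64
Bottle of rosé $17.01: beer, wine and spirits → 9.5% → $1.62
Six-pack IPA $11.13: beer, wine and spirits → 9.5% → $1.06
Bottle of gin (750 mL) $19.08: beer, wine and spirits → 9.5% → $1.81
Subtotal = $99.22; tax = $8.54; total due = $107.76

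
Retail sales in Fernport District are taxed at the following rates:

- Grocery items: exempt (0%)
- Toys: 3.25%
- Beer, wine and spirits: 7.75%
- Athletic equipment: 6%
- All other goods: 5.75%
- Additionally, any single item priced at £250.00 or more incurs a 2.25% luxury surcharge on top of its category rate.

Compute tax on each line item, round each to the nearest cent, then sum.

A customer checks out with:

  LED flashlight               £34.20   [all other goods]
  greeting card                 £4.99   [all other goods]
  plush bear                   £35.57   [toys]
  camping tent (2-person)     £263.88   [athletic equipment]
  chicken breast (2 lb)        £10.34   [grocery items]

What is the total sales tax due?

£25.19

LED flashlight £34.20: all other goods → 5.75% → £1.97
Greeting card £4.99: all other goods → 5.75% → £0.29
Plush bear £35.57: toys → 3.25% → £1.16
Camping tent (2-person) £263.88: athletic equipment → 6% + 2.25% surcharge = 8.25% → £21.77
Chicken breast (2 lb) £10.34: grocery items → 0% → £0.00
Total tax = £1.97 + £0.29 + £1.16 + £21.77 = £25.19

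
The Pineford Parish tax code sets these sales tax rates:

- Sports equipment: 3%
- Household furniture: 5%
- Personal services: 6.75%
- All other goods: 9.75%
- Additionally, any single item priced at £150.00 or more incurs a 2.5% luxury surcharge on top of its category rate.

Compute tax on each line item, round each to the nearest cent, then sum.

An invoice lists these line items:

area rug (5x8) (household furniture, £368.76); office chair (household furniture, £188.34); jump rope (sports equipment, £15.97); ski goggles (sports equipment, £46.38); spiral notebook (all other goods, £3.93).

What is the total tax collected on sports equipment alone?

£1.87

Jump rope £15.97: sports equipment → 3% → £0.48
Ski goggles £46.38: sports equipment → 3% → £1.39
Tax on sports equipment = £0.48 + £1.39 = £1.87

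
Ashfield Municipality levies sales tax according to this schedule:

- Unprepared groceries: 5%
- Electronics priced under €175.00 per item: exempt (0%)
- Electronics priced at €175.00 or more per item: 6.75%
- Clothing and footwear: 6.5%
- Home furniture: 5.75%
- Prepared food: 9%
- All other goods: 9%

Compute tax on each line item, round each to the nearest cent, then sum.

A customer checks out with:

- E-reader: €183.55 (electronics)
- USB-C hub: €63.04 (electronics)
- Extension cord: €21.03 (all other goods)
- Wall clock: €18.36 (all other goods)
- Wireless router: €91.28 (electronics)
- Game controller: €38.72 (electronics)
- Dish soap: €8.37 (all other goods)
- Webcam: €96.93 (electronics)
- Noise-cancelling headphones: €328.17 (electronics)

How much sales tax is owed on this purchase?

E-reader €183.55: electronics, €175.00 or more → 6.75% → €12.39
USB-C hub €63.04: electronics, under €175.00 → 0% → €0.00
Extension cord €21.03: all other goods → 9% → €1.89
Wall clock €18.36: all other goods → 9% → €1.65
Wireless router €91.28: electronics, under €175.00 → 0% → €0.00
Game controller €38.72: electronics, under €175.00 → 0% → €0.00
Dish soap €8.37: all other goods → 9% → €0.75
Webcam €96.93: electronics, under €175.00 → 0% → €0.00
Noise-cancelling headphones €328.17: electronics, €175.00 or more → 6.75% → €22.15
Total tax = €12.39 + €1.89 + €1.65 + €0.75 + €22.15 = €38.83

€38.83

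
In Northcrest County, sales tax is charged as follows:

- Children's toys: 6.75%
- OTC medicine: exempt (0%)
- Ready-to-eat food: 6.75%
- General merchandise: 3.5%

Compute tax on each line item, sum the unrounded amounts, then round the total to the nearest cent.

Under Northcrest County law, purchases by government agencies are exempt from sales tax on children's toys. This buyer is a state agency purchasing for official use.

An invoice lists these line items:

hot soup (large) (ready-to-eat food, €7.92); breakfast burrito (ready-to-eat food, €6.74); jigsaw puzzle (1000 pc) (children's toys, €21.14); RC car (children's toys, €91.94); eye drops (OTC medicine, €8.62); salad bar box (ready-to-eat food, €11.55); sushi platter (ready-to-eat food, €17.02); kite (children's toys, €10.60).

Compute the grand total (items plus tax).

€178.45

Hot soup (large) €7.92: ready-to-eat food → 6.75% → €0.5346
Breakfast burrito €6.74: ready-to-eat food → 6.75% → €0.45495
Jigsaw puzzle (1000 pc) €21.14: children's toys, buyer-exempt → 0% → €0.00
RC car €91.94: children's toys, buyer-exempt → 0% → €0.00
Eye drops €8.62: OTC medicine → 0% → €0.00
Salad bar box €11.55: ready-to-eat food → 6.75% → €0.779625
Sushi platter €17.02: ready-to-eat food → 6.75% → €1.14885
Kite €10.60: children's toys, buyer-exempt → 0% → €0.00
Subtotal = €175.53; unrounded tax = €2.918025 → €2.92; total due = €178.45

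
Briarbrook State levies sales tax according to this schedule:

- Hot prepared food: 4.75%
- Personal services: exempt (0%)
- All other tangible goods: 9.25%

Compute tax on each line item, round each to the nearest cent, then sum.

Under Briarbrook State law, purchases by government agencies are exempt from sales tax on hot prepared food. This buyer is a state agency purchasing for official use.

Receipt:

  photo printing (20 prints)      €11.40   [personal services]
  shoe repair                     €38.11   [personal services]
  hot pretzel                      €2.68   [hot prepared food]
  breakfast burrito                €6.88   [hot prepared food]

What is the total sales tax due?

Photo printing (20 prints) €11.40: personal services → 0% → €0.00
Shoe repair €38.11: personal services → 0% → €0.00
Hot pretzel €2.68: hot prepared food, buyer-exempt → 0% → €0.00
Breakfast burrito €6.88: hot prepared food, buyer-exempt → 0% → €0.00
Total tax = €0.00

€0.00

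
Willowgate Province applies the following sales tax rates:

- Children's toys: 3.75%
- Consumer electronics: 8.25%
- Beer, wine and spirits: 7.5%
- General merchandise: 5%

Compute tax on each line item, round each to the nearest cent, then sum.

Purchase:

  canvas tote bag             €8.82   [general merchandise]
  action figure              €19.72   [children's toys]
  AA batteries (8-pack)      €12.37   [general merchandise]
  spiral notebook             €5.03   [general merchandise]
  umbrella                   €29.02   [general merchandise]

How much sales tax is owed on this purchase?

Canvas tote bag €8.82: general merchandise → 5% → €0.44
Action figure €19.72: children's toys → 3.75% → €0.74
AA batteries (8-pack) €12.37: general merchandise → 5% → €0.62
Spiral notebook €5.03: general merchandise → 5% → €0.25
Umbrella €29.02: general merchandise → 5% → €1.45
Total tax = €0.44 + €0.74 + €0.62 + €0.25 + €1.45 = €3.50

€3.50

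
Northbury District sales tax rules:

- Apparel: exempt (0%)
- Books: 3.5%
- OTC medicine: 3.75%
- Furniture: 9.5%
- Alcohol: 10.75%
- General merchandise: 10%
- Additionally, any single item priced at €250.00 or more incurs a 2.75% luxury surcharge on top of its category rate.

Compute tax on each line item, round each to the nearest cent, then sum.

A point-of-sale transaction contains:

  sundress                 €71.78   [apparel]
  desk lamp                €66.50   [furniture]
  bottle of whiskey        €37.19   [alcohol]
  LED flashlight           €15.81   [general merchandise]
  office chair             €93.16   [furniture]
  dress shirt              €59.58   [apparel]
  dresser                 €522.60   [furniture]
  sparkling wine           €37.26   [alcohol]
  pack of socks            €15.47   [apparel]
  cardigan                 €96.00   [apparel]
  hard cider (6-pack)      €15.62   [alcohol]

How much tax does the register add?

€90.46

Sundress €71.78: apparel → 0% → €0.00
Desk lamp €66.50: furniture → 9.5% → €6.32
Bottle of whiskey €37.19: alcohol → 10.75% → €4.00
LED flashlight €15.81: general merchandise → 10% → €1.58
Office chair €93.16: furniture → 9.5% → €8.85
Dress shirt €59.58: apparel → 0% → €0.00
Dresser €522.60: furniture → 9.5% + 2.75% surcharge = 12.25% → €64.02
Sparkling wine €37.26: alcohol → 10.75% → €4.01
Pack of socks €15.47: apparel → 0% → €0.00
Cardigan €96.00: apparel → 0% → €0.00
Hard cider (6-pack) €15.62: alcohol → 10.75% → €1.68
Total tax = €6.32 + €4.00 + €1.58 + €8.85 + €64.02 + €4.01 + €1.68 = €90.46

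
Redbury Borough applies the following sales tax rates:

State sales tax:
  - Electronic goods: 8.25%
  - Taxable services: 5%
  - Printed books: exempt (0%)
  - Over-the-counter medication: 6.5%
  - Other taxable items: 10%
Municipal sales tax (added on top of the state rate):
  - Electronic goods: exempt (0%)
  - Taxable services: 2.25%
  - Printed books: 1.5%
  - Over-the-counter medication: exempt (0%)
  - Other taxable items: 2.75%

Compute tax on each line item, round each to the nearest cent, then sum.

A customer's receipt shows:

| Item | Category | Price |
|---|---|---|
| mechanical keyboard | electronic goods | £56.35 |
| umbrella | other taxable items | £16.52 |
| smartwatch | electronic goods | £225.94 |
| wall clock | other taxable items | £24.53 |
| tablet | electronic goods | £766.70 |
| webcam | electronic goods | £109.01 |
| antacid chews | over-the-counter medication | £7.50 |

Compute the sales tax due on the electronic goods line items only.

Mechanical keyboard £56.35: electronic goods → 8.25% + 0% municipal = 8.25% → £4.65
Smartwatch £225.94: electronic goods → 8.25% + 0% municipal = 8.25% → £18.64
Tablet £766.70: electronic goods → 8.25% + 0% municipal = 8.25% → £63.25
Webcam £109.01: electronic goods → 8.25% + 0% municipal = 8.25% → £8.99
Tax on electronic goods = £4.65 + £18.64 + £63.25 + £8.99 = £95.53

£95.53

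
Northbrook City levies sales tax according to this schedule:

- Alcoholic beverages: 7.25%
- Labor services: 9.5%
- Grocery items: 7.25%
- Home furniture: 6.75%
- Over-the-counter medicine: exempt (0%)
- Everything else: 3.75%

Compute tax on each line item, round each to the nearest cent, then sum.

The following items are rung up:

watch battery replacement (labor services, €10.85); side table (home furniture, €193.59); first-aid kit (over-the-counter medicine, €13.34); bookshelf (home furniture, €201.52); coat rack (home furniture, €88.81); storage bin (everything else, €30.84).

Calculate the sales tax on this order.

€34.85

Watch battery replacement €10.85: labor services → 9.5% → €1.03
Side table €193.59: home furniture → 6.75% → €13.07
First-aid kit €13.34: over-the-counter medicine → 0% → €0.00
Bookshelf €201.52: home furniture → 6.75% → €13.60
Coat rack €88.81: home furniture → 6.75% → €5.99
Storage bin €30.84: everything else → 3.75% → €1.16
Total tax = €1.03 + €13.07 + €13.60 + €5.99 + €1.16 = €34.85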